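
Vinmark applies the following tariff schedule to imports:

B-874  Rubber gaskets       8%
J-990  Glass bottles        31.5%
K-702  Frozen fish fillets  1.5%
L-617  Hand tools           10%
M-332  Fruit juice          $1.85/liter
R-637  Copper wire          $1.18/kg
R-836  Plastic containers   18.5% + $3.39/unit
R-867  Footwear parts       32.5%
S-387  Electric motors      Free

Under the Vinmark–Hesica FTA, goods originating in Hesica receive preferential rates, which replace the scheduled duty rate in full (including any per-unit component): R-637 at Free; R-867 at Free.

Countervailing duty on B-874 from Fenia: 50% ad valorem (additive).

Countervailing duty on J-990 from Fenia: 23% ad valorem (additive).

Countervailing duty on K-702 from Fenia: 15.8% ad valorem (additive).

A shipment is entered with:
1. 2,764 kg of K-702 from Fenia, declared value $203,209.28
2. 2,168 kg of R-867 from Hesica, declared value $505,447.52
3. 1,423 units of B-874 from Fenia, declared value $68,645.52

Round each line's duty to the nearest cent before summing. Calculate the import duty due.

Line 1 (K-702, Fenia, 2,764 kg, $203,209.28):
Base rate for K-702 is 1.5%.
Additional duty on K-702 from Fenia: +15.8%. Applied ad valorem rate: 1.5% + 15.8% = 17.3%.
Duty = $203,209.28 × 17.3% = $35,155.21.
Line 2 (R-867, Hesica, 2,168 kg, $505,447.52):
Base rate for R-867 is 32.5%.
Origin Hesica qualifies under the Vinmark–Hesica agreement and R-867 is covered: preferential rate Free applies instead.
Duty = $505,447.52 × 0% = $0.00.
Line 3 (B-874, Fenia, 1,423 units, $68,645.52):
Base rate for B-874 is 8%.
Additional duty on B-874 from Fenia: +50%. Applied ad valorem rate: 8% + 50% = 58%.
Duty = $68,645.52 × 58% = $39,814.40.
Total = $35,155.21 + $0.00 + $39,814.40 = $74,969.61.

$74,969.61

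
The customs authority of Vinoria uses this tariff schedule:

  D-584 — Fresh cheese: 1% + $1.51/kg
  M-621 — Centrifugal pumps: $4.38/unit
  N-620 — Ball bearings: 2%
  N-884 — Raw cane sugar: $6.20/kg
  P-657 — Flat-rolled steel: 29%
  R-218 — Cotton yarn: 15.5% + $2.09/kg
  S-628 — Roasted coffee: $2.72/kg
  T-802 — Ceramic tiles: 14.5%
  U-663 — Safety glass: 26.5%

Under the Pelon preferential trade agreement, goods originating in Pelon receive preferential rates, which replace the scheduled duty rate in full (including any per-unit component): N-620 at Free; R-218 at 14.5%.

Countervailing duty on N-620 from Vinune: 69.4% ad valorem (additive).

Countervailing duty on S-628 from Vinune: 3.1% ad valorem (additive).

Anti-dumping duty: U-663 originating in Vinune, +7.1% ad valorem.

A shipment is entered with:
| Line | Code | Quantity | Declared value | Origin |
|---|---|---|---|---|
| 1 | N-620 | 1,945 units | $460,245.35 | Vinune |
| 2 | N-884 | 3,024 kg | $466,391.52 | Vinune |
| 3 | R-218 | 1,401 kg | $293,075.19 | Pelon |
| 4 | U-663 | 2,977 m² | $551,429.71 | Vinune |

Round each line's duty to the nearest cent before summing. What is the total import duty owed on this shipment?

$575,140.26

Line 1 (N-620, Vinune, 1,945 units, $460,245.35):
Base rate for N-620 is 2%.
N-620 has an FTA preferential rate, but origin Vinune is not Pelon; base rate stands.
Additional duty on N-620 from Vinune: +69.4%. Applied ad valorem rate: 2% + 69.4% = 71.4%.
Duty = $460,245.35 × 71.4% = $328,615.18.
Line 2 (N-884, Vinune, 3,024 kg, $466,391.52):
Base rate for N-884 is $6.20/kg.
Duty = 3,024 × $6.20 = $18,748.80.
Line 3 (R-218, Pelon, 1,401 kg, $293,075.19):
Base rate for R-218 is 15.5% + $2.09/kg.
Origin Pelon qualifies under the Vinoria–Pelon agreement and R-218 is covered: preferential rate 14.5% applies instead.
Duty = $293,075.19 × 14.5% = $42,495.90.
Line 4 (U-663, Vinune, 2,977 m², $551,429.71):
Base rate for U-663 is 26.5%.
Additional duty on U-663 from Vinune: +7.1%. Applied ad valorem rate: 26.5% + 7.1% = 33.6%.
Duty = $551,429.71 × 33.6% = $185,280.38.
Total = $328,615.18 + $18,748.80 + $42,495.90 + $185,280.38 = $575,140.26.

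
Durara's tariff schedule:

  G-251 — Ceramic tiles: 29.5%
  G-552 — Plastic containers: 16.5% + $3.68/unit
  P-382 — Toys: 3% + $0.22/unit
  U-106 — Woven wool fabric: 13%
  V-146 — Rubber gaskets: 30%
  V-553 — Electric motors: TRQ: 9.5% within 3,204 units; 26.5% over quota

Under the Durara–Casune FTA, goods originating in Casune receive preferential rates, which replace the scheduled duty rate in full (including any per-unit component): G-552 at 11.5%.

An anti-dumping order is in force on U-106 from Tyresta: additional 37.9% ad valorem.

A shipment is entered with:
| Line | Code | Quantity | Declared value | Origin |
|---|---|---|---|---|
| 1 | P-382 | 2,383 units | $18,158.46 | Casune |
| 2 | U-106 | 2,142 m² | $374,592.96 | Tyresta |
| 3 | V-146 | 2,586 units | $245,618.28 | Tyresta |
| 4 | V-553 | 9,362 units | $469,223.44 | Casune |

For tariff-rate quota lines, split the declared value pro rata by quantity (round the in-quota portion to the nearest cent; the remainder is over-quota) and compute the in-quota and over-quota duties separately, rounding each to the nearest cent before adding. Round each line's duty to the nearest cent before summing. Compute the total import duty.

$362,467.16

Line 1 (P-382, Casune, 2,383 units, $18,158.46):
Base rate for P-382 is 3% + $0.22/unit.
Origin Casune is the FTA partner but P-382 is not on the preference list; base rate stands.
Duty = $18,158.46 × 3% + 2,383 × $0.22 = $1,069.01.
Line 2 (U-106, Tyresta, 2,142 m², $374,592.96):
Base rate for U-106 is 13%.
Additional duty on U-106 from Tyresta: +37.9%. Applied ad valorem rate: 13% + 37.9% = 50.9%.
Duty = $374,592.96 × 50.9% = $190,667.82.
Line 3 (V-146, Tyresta, 2,586 units, $245,618.28):
Base rate for V-146 is 30%.
Duty = $245,618.28 × 30% = $73,685.48.
Line 4 (V-553, Casune, 9,362 units, $469,223.44):
Code V-553 is under a tariff-rate quota (threshold 3,204 units). In-quota: 3,204 units at 9.5%; over-quota: 6,158 units at 26.5%.
Pro-rata value split: in-quota = $469,223.44 × 3,204/9,362 = $160,584.48; over-quota = $469,223.44 − $160,584.48 = $308,638.96.
In-quota duty = $160,584.48 × 9.5% = $15,255.53. Over-quota duty = $308,638.96 × 26.5% = $81,789.32.
Line duty = $15,255.53 + $81,789.32 = $97,044.85.
Total = $1,069.01 + $190,667.82 + $73,685.48 + $97,044.85 = $362,467.16.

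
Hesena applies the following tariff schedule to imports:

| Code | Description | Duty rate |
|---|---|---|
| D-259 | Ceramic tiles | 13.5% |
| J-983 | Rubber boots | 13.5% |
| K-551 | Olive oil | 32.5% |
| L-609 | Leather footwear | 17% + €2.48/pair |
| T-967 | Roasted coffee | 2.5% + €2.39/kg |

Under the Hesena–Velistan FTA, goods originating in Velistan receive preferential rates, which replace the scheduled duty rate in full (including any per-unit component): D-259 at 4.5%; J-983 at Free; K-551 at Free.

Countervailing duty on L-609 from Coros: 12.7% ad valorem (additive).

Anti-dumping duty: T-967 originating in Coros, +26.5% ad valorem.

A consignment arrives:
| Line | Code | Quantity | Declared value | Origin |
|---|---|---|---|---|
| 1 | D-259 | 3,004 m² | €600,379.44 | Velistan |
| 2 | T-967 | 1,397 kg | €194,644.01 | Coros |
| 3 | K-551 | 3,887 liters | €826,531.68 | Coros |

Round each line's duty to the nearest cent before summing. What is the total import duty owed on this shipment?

€355,425.46

Line 1 (D-259, Velistan, 3,004 m², €600,379.44):
Base rate for D-259 is 13.5%.
Origin Velistan qualifies under the Hesena–Velistan agreement and D-259 is covered: preferential rate 4.5% applies instead.
Duty = €600,379.44 × 4.5% = €27,017.07.
Line 2 (T-967, Coros, 1,397 kg, €194,644.01):
Base rate for T-967 is 2.5% + €2.39/kg.
Additional duty on T-967 from Coros: +26.5%. Applied ad valorem rate: 2.5% + 26.5% = 29%.
Duty = €194,644.01 × 29% + 1,397 × €2.39 = €59,785.59.
Line 3 (K-551, Coros, 3,887 liters, €826,531.68):
Base rate for K-551 is 32.5%.
K-551 has an FTA preferential rate, but origin Coros is not Velistan; base rate stands.
Duty = €826,531.68 × 32.5% = €268,622.80.
Total = €27,017.07 + €59,785.59 + €268,622.80 = €355,425.46.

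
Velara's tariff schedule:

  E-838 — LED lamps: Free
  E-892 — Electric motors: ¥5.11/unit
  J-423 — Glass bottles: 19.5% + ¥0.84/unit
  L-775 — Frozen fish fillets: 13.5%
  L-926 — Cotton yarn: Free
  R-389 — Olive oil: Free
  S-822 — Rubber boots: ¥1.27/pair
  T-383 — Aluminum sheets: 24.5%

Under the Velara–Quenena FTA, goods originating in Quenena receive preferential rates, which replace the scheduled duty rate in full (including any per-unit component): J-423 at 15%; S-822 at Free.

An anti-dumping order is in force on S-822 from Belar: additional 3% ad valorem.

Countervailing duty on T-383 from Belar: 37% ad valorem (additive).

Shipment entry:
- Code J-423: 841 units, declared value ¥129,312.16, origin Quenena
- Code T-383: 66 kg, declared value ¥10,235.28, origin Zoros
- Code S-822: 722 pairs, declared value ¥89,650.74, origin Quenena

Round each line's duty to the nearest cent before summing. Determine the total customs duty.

¥21,904.46

Line 1 (J-423, Quenena, 841 units, ¥129,312.16):
Base rate for J-423 is 19.5% + ¥0.84/unit.
Origin Quenena qualifies under the Velara–Quenena agreement and J-423 is covered: preferential rate 15% applies instead.
Duty = ¥129,312.16 × 15% = ¥19,396.82.
Line 2 (T-383, Zoros, 66 kg, ¥10,235.28):
Base rate for T-383 is 24.5%.
The additional-duty order on T-383 targets Belar, not Zoros; it does not apply.
Duty = ¥10,235.28 × 24.5% = ¥2,507.64.
Line 3 (S-822, Quenena, 722 pairs, ¥89,650.74):
Base rate for S-822 is ¥1.27/pair.
Origin Quenena qualifies under the Velara–Quenena agreement and S-822 is covered: preferential rate Free applies instead.
The additional-duty order on S-822 targets Belar, not Quenena; it does not apply.
Duty = ¥89,650.74 × 0% = ¥0.00.
Total = ¥19,396.82 + ¥2,507.64 + ¥0.00 = ¥21,904.46.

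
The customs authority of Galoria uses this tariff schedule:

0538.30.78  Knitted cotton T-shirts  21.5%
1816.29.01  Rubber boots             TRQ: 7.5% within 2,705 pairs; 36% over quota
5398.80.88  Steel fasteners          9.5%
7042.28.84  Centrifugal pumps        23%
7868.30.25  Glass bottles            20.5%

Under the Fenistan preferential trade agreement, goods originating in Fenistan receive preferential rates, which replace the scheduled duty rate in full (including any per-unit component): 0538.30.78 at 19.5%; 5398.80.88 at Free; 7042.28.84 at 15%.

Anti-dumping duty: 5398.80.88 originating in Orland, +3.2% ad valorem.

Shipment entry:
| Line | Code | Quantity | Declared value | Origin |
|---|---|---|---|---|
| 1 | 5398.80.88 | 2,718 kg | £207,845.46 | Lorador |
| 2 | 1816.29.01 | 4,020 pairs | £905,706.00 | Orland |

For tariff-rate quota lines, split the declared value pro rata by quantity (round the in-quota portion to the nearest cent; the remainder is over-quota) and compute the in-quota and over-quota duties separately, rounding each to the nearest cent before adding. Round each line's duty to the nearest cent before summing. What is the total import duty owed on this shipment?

Line 1 (5398.80.88, Lorador, 2,718 kg, £207,845.46):
Base rate for 5398.80.88 is 9.5%.
5398.80.88 has an FTA preferential rate, but origin Lorador is not Fenistan; base rate stands.
The additional-duty order on 5398.80.88 targets Orland, not Lorador; it does not apply.
Duty = £207,845.46 × 9.5% = £19,745.32.
Line 2 (1816.29.01, Orland, 4,020 pairs, £905,706.00):
Code 1816.29.01 is under a tariff-rate quota (threshold 2,705 pairs). In-quota: 2,705 pairs at 7.5%; over-quota: 1,315 pairs at 36%.
Pro-rata value split: in-quota = £905,706.00 × 2,705/4,020 = £609,436.50; over-quota = £905,706.00 − £609,436.50 = £296,269.50.
In-quota duty = £609,436.50 × 7.5% = £45,707.74. Over-quota duty = £296,269.50 × 36% = £106,657.02.
Line duty = £45,707.74 + £106,657.02 = £152,364.76.
Total = £19,745.32 + £152,364.76 = £172,110.08.

£172,110.08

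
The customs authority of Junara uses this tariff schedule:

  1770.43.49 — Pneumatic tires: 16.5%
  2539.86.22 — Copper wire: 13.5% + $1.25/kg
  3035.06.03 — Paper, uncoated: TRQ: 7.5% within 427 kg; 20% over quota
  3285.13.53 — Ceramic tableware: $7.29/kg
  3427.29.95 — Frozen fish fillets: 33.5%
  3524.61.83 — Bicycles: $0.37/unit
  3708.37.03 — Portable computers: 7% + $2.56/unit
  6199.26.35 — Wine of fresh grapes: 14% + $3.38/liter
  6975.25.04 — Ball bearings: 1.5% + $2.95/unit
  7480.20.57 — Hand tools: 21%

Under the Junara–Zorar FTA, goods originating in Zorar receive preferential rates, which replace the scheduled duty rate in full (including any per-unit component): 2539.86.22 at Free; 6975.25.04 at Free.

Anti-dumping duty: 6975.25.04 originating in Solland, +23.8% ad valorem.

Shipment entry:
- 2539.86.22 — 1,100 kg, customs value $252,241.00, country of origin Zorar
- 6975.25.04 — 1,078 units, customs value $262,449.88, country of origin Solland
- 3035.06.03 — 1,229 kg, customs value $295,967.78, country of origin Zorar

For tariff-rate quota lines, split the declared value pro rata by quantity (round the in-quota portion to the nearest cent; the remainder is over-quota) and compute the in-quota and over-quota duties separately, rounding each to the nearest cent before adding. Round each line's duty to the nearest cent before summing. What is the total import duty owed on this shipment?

Line 1 (2539.86.22, Zorar, 1,100 kg, $252,241.00):
Base rate for 2539.86.22 is 13.5% + $1.25/kg.
Origin Zorar qualifies under the Junara–Zorar agreement and 2539.86.22 is covered: preferential rate Free applies instead.
Duty = $252,241.00 × 0% = $0.00.
Line 2 (6975.25.04, Solland, 1,078 units, $262,449.88):
Base rate for 6975.25.04 is 1.5% + $2.95/unit.
6975.25.04 has an FTA preferential rate, but origin Solland is not Zorar; base rate stands.
Additional duty on 6975.25.04 from Solland: +23.8%. Applied ad valorem rate: 1.5% + 23.8% = 25.3%.
Duty = $262,449.88 × 25.3% + 1,078 × $2.95 = $69,579.92.
Line 3 (3035.06.03, Zorar, 1,229 kg, $295,967.78):
Code 3035.06.03 is under a tariff-rate quota (threshold 427 kg). In-quota: 427 kg at 7.5%; over-quota: 802 kg at 20%.
Pro-rata value split: in-quota = $295,967.78 × 427/1,229 = $102,830.14; over-quota = $295,967.78 − $102,830.14 = $193,137.64.
In-quota duty = $102,830.14 × 7.5% = $7,712.26. Over-quota duty = $193,137.64 × 20% = $38,627.53.
Line duty = $7,712.26 + $38,627.53 = $46,339.79.
Total = $0.00 + $69,579.92 + $46,339.79 = $115,919.71.

$115,919.71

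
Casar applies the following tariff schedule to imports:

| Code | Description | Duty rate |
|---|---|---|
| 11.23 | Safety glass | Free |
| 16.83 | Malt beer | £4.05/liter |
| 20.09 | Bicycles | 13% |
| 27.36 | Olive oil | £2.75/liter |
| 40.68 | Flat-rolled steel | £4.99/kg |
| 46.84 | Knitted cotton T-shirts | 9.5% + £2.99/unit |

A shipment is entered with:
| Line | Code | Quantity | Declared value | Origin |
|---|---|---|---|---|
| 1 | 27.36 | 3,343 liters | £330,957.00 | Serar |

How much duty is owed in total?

£9,193.25

Line 1 (27.36, Serar, 3,343 liters, £330,957.00):
Base rate for 27.36 is £2.75/liter.
Duty = 3,343 × £2.75 = £9,193.25.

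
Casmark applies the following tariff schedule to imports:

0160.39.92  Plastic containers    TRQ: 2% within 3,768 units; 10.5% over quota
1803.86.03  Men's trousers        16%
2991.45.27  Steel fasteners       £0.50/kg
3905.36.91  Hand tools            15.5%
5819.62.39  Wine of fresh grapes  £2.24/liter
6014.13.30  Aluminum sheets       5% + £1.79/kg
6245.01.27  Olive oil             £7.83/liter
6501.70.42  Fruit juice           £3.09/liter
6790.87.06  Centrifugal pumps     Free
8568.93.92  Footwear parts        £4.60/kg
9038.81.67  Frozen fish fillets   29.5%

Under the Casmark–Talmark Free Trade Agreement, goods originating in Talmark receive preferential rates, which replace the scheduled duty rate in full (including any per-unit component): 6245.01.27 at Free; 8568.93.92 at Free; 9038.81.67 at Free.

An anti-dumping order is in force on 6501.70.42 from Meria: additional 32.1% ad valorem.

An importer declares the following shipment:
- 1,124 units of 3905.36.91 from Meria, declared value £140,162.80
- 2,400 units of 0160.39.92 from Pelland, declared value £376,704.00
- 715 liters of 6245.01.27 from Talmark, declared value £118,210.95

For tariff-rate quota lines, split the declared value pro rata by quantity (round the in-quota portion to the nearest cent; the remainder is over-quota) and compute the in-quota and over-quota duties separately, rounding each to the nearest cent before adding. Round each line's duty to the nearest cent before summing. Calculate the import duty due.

£29,259.31

Line 1 (3905.36.91, Meria, 1,124 units, £140,162.80):
Base rate for 3905.36.91 is 15.5%.
Duty = £140,162.80 × 15.5% = £21,725.23.
Line 2 (0160.39.92, Pelland, 2,400 units, £376,704.00):
Code 0160.39.92 is under a tariff-rate quota (threshold 3,768 units). Quantity 2,400 units is within the quota, so the in-quota rate 2% applies to the full value.
Duty = £376,704.00 × 2% = £7,534.08.
Line 3 (6245.01.27, Talmark, 715 liters, £118,210.95):
Base rate for 6245.01.27 is £7.83/liter.
Origin Talmark qualifies under the Casmark–Talmark agreement and 6245.01.27 is covered: preferential rate Free applies instead.
Duty = £118,210.95 × 0% = £0.00.
Total = £21,725.23 + £7,534.08 + £0.00 = £29,259.31.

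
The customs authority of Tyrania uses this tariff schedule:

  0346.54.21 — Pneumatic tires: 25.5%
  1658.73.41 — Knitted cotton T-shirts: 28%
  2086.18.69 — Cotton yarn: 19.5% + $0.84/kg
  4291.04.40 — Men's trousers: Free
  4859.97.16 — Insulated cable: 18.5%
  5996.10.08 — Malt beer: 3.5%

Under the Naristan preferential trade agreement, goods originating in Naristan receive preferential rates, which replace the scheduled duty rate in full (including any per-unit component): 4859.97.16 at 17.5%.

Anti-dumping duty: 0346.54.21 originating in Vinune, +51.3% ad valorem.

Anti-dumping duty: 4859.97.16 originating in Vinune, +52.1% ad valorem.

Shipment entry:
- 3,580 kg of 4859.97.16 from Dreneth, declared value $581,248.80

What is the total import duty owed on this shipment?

Line 1 (4859.97.16, Dreneth, 3,580 kg, $581,248.80):
Base rate for 4859.97.16 is 18.5%.
4859.97.16 has an FTA preferential rate, but origin Dreneth is not Naristan; base rate stands.
The additional-duty order on 4859.97.16 targets Vinune, not Dreneth; it does not apply.
Duty = $581,248.80 × 18.5% = $107,531.03.

$107,531.03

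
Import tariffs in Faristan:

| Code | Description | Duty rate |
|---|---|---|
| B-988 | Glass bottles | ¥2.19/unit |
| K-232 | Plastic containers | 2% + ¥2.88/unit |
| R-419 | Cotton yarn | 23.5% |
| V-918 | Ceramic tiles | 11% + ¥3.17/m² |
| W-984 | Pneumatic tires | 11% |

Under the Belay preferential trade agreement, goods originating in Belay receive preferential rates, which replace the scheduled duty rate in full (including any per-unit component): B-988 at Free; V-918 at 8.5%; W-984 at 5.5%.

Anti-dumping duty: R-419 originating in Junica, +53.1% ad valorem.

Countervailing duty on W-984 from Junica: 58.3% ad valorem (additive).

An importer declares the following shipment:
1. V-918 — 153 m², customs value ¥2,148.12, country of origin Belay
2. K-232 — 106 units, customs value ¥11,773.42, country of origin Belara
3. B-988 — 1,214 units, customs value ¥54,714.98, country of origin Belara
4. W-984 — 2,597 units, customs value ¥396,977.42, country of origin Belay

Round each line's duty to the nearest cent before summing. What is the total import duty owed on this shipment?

Line 1 (V-918, Belay, 153 m², ¥2,148.12):
Base rate for V-918 is 11% + ¥3.17/m².
Origin Belay qualifies under the Faristan–Belay agreement and V-918 is covered: preferential rate 8.5% applies instead.
Duty = ¥2,148.12 × 8.5% = ¥182.59.
Line 2 (K-232, Belara, 106 units, ¥11,773.42):
Base rate for K-232 is 2% + ¥2.88/unit.
Duty = ¥11,773.42 × 2% + 106 × ¥2.88 = ¥540.75.
Line 3 (B-988, Belara, 1,214 units, ¥54,714.98):
Base rate for B-988 is ¥2.19/unit.
B-988 has an FTA preferential rate, but origin Belara is not Belay; base rate stands.
Duty = 1,214 × ¥2.19 = ¥2,658.66.
Line 4 (W-984, Belay, 2,597 units, ¥396,977.42):
Base rate for W-984 is 11%.
Origin Belay qualifies under the Faristan–Belay agreement and W-984 is covered: preferential rate 5.5% applies instead.
The additional-duty order on W-984 targets Junica, not Belay; it does not apply.
Duty = ¥396,977.42 × 5.5% = ¥21,833.76.
Total = ¥182.59 + ¥540.75 + ¥2,658.66 + ¥21,833.76 = ¥25,215.76.

¥25,215.76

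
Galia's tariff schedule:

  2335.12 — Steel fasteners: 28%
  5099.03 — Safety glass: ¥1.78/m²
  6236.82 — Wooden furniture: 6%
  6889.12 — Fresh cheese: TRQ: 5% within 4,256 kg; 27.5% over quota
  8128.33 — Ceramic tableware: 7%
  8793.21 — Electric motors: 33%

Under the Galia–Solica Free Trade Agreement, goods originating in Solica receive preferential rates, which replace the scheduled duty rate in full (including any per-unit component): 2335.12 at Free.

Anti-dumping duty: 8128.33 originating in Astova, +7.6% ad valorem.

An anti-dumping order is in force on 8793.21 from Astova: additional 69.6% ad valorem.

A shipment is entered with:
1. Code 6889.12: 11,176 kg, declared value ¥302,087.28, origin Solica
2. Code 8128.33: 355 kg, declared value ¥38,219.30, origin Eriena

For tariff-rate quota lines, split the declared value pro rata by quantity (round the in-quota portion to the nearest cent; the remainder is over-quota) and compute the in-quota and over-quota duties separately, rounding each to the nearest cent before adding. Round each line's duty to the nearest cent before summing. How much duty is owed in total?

¥59,865.42

Line 1 (6889.12, Solica, 11,176 kg, ¥302,087.28):
Code 6889.12 is under a tariff-rate quota (threshold 4,256 kg). In-quota: 4,256 kg at 5%; over-quota: 6,920 kg at 27.5%.
Pro-rata value split: in-quota = ¥302,087.28 × 4,256/11,176 = ¥115,039.68; over-quota = ¥302,087.28 − ¥115,039.68 = ¥187,047.60.
In-quota duty = ¥115,039.68 × 5% = ¥5,751.98. Over-quota duty = ¥187,047.60 × 27.5% = ¥51,438.09.
Line duty = ¥5,751.98 + ¥51,438.09 = ¥57,190.07.
Line 2 (8128.33, Eriena, 355 kg, ¥38,219.30):
Base rate for 8128.33 is 7%.
The additional-duty order on 8128.33 targets Astova, not Eriena; it does not apply.
Duty = ¥38,219.30 × 7% = ¥2,675.35.
Total = ¥57,190.07 + ¥2,675.35 = ¥59,865.42.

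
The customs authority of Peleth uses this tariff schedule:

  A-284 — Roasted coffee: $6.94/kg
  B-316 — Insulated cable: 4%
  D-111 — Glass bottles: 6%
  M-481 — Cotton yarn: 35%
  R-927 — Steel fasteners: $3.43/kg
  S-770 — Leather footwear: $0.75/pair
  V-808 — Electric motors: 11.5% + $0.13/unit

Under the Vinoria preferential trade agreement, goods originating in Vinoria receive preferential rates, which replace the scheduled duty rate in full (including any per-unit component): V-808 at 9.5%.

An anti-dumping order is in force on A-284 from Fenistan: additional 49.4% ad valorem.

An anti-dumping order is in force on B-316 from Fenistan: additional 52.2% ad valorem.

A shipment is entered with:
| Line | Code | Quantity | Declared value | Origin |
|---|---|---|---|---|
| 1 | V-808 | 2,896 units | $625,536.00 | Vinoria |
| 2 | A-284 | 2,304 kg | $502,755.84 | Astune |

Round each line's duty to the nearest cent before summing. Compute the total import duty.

$75,415.68

Line 1 (V-808, Vinoria, 2,896 units, $625,536.00):
Base rate for V-808 is 11.5% + $0.13/unit.
Origin Vinoria qualifies under the Peleth–Vinoria agreement and V-808 is covered: preferential rate 9.5% applies instead.
Duty = $625,536.00 × 9.5% = $59,425.92.
Line 2 (A-284, Astune, 2,304 kg, $502,755.84):
Base rate for A-284 is $6.94/kg.
The additional-duty order on A-284 targets Fenistan, not Astune; it does not apply.
Duty = 2,304 × $6.94 = $15,989.76.
Total = $59,425.92 + $15,989.76 = $75,415.68.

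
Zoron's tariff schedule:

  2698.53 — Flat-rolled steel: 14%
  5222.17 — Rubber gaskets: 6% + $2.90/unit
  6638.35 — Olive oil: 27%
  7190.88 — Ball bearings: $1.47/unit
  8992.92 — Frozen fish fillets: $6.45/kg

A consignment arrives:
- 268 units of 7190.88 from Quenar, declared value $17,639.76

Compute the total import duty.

$393.96

Line 1 (7190.88, Quenar, 268 units, $17,639.76):
Base rate for 7190.88 is $1.47/unit.
Duty = 268 × $1.47 = $393.96.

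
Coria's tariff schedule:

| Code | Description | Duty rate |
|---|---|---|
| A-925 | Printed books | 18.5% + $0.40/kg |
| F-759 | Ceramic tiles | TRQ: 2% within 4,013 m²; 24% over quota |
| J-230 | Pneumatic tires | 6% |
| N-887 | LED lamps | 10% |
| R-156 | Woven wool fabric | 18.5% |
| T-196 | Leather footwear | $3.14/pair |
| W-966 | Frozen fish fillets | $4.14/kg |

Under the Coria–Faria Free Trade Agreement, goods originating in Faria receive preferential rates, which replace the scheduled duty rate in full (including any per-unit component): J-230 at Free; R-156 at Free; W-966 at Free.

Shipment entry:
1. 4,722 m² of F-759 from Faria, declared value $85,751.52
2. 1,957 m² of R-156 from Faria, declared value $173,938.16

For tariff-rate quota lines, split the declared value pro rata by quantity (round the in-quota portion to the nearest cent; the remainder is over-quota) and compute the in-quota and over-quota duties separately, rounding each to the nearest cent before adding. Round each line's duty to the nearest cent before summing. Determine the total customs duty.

Line 1 (F-759, Faria, 4,722 m², $85,751.52):
Code F-759 is under a tariff-rate quota (threshold 4,013 m²). In-quota: 4,013 m² at 2%; over-quota: 709 m² at 24%.
Pro-rata value split: in-quota = $85,751.52 × 4,013/4,722 = $72,876.08; over-quota = $85,751.52 − $72,876.08 = $12,875.44.
In-quota duty = $72,876.08 × 2% = $1,457.52. Over-quota duty = $12,875.44 × 24% = $3,090.11.
Line duty = $1,457.52 + $3,090.11 = $4,547.63.
Line 2 (R-156, Faria, 1,957 m², $173,938.16):
Base rate for R-156 is 18.5%.
Origin Faria qualifies under the Coria–Faria agreement and R-156 is covered: preferential rate Free applies instead.
Duty = $173,938.16 × 0% = $0.00.
Total = $4,547.63 + $0.00 = $4,547.63.

$4,547.63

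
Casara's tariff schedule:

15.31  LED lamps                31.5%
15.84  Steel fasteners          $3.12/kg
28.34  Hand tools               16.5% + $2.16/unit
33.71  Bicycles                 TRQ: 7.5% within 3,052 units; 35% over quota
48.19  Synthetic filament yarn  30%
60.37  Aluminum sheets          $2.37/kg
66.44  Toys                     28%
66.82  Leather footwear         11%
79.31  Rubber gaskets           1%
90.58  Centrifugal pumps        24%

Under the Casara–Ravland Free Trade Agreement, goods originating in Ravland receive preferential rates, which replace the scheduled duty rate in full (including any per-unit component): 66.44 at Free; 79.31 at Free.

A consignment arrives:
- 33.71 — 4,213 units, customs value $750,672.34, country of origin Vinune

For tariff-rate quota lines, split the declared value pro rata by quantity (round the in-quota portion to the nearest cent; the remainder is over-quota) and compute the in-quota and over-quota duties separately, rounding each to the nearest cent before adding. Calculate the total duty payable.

$113,188.84

Line 1 (33.71, Vinune, 4,213 units, $750,672.34):
Code 33.71 is under a tariff-rate quota (threshold 3,052 units). In-quota: 3,052 units at 7.5%; over-quota: 1,161 units at 35%.
Pro-rata value split: in-quota = $750,672.34 × 3,052/4,213 = $543,805.36; over-quota = $750,672.34 − $543,805.36 = $206,866.98.
In-quota duty = $543,805.36 × 7.5% = $40,785.40. Over-quota duty = $206,866.98 × 35% = $72,403.44.
Line duty = $40,785.40 + $72,403.44 = $113,188.84.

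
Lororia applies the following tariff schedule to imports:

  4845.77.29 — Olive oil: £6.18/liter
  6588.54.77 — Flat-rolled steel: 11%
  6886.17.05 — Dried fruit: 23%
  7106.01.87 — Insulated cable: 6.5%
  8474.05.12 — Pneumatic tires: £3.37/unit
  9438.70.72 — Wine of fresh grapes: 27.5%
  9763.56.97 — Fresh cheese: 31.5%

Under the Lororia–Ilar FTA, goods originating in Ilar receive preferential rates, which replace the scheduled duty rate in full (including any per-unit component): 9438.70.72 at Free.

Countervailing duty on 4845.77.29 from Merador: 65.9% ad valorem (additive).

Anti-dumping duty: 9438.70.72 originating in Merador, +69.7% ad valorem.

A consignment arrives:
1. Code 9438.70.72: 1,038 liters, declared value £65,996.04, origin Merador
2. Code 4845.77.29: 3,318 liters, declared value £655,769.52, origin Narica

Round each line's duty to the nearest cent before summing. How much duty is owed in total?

Line 1 (9438.70.72, Merador, 1,038 liters, £65,996.04):
Base rate for 9438.70.72 is 27.5%.
9438.70.72 has an FTA preferential rate, but origin Merador is not Ilar; base rate stands.
Additional duty on 9438.70.72 from Merador: +69.7%. Applied ad valorem rate: 27.5% + 69.7% = 97.2%.
Duty = £65,996.04 × 97.2% = £64,148.15.
Line 2 (4845.77.29, Narica, 3,318 liters, £655,769.52):
Base rate for 4845.77.29 is £6.18/liter.
The additional-duty order on 4845.77.29 targets Merador, not Narica; it does not apply.
Duty = 3,318 × £6.18 = £20,505.24.
Total = £64,148.15 + £20,505.24 = £84,653.39.

£84,653.39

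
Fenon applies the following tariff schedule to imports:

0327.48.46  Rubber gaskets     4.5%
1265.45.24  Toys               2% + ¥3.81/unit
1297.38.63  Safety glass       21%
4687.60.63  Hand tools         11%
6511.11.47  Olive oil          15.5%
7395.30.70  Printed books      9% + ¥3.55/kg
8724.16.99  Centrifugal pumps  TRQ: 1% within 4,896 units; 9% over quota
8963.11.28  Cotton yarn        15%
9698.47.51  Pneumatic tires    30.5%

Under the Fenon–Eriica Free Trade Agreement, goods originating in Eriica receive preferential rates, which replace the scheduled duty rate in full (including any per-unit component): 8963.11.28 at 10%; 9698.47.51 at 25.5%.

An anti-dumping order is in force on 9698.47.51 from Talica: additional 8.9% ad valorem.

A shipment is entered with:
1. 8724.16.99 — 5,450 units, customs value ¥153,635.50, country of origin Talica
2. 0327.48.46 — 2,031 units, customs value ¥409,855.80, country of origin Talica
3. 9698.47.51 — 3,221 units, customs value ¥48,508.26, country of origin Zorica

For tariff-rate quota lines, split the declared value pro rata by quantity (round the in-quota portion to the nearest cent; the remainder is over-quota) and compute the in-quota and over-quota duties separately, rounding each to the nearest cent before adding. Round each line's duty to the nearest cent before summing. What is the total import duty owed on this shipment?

¥36,024.26

Line 1 (8724.16.99, Talica, 5,450 units, ¥153,635.50):
Code 8724.16.99 is under a tariff-rate quota (threshold 4,896 units). In-quota: 4,896 units at 1%; over-quota: 554 units at 9%.
Pro-rata value split: in-quota = ¥153,635.50 × 4,896/5,450 = ¥138,018.24; over-quota = ¥153,635.50 − ¥138,018.24 = ¥15,617.26.
In-quota duty = ¥138,018.24 × 1% = ¥1,380.18. Over-quota duty = ¥15,617.26 × 9% = ¥1,405.55.
Line duty = ¥1,380.18 + ¥1,405.55 = ¥2,785.73.
Line 2 (0327.48.46, Talica, 2,031 units, ¥409,855.80):
Base rate for 0327.48.46 is 4.5%.
Duty = ¥409,855.80 × 4.5% = ¥18,443.51.
Line 3 (9698.47.51, Zorica, 3,221 units, ¥48,508.26):
Base rate for 9698.47.51 is 30.5%.
9698.47.51 has an FTA preferential rate, but origin Zorica is not Eriica; base rate stands.
The additional-duty order on 9698.47.51 targets Talica, not Zorica; it does not apply.
Duty = ¥48,508.26 × 30.5% = ¥14,795.02.
Total = ¥2,785.73 + ¥18,443.51 + ¥14,795.02 = ¥36,024.26.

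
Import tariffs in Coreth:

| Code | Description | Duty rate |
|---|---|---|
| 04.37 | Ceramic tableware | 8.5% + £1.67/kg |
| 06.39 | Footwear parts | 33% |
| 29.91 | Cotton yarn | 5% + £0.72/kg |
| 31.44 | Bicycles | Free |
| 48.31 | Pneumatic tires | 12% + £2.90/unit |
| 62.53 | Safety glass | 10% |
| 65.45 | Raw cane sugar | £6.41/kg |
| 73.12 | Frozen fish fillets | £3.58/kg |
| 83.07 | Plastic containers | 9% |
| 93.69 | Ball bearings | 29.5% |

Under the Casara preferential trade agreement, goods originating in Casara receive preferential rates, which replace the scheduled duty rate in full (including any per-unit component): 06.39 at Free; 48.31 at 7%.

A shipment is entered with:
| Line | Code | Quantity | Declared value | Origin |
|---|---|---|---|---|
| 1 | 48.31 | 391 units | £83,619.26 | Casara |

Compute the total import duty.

£5,853.35

Line 1 (48.31, Casara, 391 units, £83,619.26):
Base rate for 48.31 is 12% + £2.90/unit.
Origin Casara qualifies under the Coreth–Casara agreement and 48.31 is covered: preferential rate 7% applies instead.
Duty = £83,619.26 × 7% = £5,853.35.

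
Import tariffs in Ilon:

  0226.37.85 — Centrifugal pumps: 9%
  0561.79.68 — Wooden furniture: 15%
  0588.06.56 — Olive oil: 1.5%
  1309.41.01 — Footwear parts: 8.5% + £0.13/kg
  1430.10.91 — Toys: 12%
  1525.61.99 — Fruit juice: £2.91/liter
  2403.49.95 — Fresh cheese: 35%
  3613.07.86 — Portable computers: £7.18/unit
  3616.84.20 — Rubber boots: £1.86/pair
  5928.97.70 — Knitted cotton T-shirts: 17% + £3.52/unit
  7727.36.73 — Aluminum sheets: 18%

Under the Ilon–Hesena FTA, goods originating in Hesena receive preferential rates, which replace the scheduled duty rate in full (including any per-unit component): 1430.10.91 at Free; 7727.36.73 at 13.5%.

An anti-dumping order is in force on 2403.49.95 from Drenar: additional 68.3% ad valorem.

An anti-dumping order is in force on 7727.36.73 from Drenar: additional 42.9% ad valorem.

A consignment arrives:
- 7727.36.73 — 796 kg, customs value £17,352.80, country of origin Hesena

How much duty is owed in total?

Line 1 (7727.36.73, Hesena, 796 kg, £17,352.80):
Base rate for 7727.36.73 is 18%.
Origin Hesena qualifies under the Ilon–Hesena agreement and 7727.36.73 is covered: preferential rate 13.5% applies instead.
The additional-duty order on 7727.36.73 targets Drenar, not Hesena; it does not apply.
Duty = £17,352.80 × 13.5% = £2,342.63.

£2,342.63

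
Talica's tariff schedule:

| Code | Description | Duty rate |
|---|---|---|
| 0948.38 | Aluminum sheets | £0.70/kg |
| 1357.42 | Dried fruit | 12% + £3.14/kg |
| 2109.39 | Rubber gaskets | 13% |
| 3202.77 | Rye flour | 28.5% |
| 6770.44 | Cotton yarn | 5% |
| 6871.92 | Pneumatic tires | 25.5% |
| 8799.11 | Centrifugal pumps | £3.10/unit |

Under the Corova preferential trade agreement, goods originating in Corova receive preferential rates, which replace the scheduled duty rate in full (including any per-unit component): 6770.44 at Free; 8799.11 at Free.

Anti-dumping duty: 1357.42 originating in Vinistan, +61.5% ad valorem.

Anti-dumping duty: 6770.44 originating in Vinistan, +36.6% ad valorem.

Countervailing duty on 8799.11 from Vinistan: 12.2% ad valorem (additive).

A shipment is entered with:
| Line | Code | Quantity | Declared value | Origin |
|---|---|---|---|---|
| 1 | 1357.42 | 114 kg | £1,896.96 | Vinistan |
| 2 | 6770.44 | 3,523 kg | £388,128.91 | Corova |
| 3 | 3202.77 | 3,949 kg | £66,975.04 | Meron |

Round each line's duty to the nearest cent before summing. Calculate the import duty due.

Line 1 (1357.42, Vinistan, 114 kg, £1,896.96):
Base rate for 1357.42 is 12% + £3.14/kg.
Additional duty on 1357.42 from Vinistan: +61.5%. Applied ad valorem rate: 12% + 61.5% = 73.5%.
Duty = £1,896.96 × 73.5% + 114 × £3.14 = £1,752.23.
Line 2 (6770.44, Corova, 3,523 kg, £388,128.91):
Base rate for 6770.44 is 5%.
Origin Corova qualifies under the Talica–Corova agreement and 6770.44 is covered: preferential rate Free applies instead.
The additional-duty order on 6770.44 targets Vinistan, not Corova; it does not apply.
Duty = £388,128.91 × 0% = £0.00.
Line 3 (3202.77, Meron, 3,949 kg, £66,975.04):
Base rate for 3202.77 is 28.5%.
Duty = £66,975.04 × 28.5% = £19,087.89.
Total = £1,752.23 + £0.00 + £19,087.89 = £20,840.12.

£20,840.12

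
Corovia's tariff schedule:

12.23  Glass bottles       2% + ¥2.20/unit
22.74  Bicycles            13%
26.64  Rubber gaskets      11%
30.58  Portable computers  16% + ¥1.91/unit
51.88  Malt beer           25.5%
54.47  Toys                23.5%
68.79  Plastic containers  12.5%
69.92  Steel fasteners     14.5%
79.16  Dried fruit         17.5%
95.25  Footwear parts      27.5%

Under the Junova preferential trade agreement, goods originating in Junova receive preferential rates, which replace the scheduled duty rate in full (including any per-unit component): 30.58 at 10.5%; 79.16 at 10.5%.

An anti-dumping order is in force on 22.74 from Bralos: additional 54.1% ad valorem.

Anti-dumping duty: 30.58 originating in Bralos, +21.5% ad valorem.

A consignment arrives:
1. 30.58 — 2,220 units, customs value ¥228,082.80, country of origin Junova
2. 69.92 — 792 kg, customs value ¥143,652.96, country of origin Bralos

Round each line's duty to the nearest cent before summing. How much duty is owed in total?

¥44,778.37

Line 1 (30.58, Junova, 2,220 units, ¥228,082.80):
Base rate for 30.58 is 16% + ¥1.91/unit.
Origin Junova qualifies under the Corovia–Junova agreement and 30.58 is covered: preferential rate 10.5% applies instead.
The additional-duty order on 30.58 targets Bralos, not Junova; it does not apply.
Duty = ¥228,082.80 × 10.5% = ¥23,948.69.
Line 2 (69.92, Bralos, 792 kg, ¥143,652.96):
Base rate for 69.92 is 14.5%.
Duty = ¥143,652.96 × 14.5% = ¥20,829.68.
Total = ¥23,948.69 + ¥20,829.68 = ¥44,778.37.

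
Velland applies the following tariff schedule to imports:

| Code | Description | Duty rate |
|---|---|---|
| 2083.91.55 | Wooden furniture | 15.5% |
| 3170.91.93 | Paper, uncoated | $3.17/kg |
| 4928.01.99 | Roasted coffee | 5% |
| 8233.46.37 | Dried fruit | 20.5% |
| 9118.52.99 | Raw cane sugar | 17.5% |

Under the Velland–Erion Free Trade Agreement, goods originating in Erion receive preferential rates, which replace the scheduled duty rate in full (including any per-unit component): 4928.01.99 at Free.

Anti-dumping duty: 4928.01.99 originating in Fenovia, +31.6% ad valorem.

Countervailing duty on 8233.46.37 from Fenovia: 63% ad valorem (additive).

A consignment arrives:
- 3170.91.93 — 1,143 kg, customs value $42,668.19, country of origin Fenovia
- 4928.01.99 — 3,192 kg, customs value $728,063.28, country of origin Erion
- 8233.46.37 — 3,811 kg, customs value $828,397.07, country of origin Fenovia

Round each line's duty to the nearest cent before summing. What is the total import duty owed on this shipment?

$695,334.86

Line 1 (3170.91.93, Fenovia, 1,143 kg, $42,668.19):
Base rate for 3170.91.93 is $3.17/kg.
Duty = 1,143 × $3.17 = $3,623.31.
Line 2 (4928.01.99, Erion, 3,192 kg, $728,063.28):
Base rate for 4928.01.99 is 5%.
Origin Erion qualifies under the Velland–Erion agreement and 4928.01.99 is covered: preferential rate Free applies instead.
The additional-duty order on 4928.01.99 targets Fenovia, not Erion; it does not apply.
Duty = $728,063.28 × 0% = $0.00.
Line 3 (8233.46.37, Fenovia, 3,811 kg, $828,397.07):
Base rate for 8233.46.37 is 20.5%.
Additional duty on 8233.46.37 from Fenovia: +63%. Applied ad valorem rate: 20.5% + 63% = 83.5%.
Duty = $828,397.07 × 83.5% = $691,711.55.
Total = $3,623.31 + $0.00 + $691,711.55 = $695,334.86.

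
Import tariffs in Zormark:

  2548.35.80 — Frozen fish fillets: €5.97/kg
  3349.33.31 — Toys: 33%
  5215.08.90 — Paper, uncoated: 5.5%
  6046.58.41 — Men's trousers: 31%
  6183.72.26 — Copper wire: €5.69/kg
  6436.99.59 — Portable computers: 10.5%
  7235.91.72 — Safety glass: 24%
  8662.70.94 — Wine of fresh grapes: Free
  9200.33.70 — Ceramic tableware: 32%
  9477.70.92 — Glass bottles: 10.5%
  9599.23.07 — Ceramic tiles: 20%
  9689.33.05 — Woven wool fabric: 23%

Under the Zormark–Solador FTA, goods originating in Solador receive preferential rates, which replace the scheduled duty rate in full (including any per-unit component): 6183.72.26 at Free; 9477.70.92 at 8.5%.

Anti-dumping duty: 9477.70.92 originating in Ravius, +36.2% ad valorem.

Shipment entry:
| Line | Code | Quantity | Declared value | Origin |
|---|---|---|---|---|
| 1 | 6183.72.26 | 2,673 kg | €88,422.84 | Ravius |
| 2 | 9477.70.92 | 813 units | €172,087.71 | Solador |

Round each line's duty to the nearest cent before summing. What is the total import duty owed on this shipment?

€29,836.83

Line 1 (6183.72.26, Ravius, 2,673 kg, €88,422.84):
Base rate for 6183.72.26 is €5.69/kg.
6183.72.26 has an FTA preferential rate, but origin Ravius is not Solador; base rate stands.
Duty = 2,673 × €5.69 = €15,209.37.
Line 2 (9477.70.92, Solador, 813 units, €172,087.71):
Base rate for 9477.70.92 is 10.5%.
Origin Solador qualifies under the Zormark–Solador agreement and 9477.70.92 is covered: preferential rate 8.5% applies instead.
The additional-duty order on 9477.70.92 targets Ravius, not Solador; it does not apply.
Duty = €172,087.71 × 8.5% = €14,627.46.
Total = €15,209.37 + €14,627.46 = €29,836.83.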